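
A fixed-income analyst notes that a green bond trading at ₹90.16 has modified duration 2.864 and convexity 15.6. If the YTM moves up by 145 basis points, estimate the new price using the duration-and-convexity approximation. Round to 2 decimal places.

Duration effect: -D_mod·Δy = -2.864 × (+0.0145) = -0.041528
Convexity effect: ½·C·(Δy)² = 0.5 × 15.6 × (0.0145)² = +0.00163995
ΔP/P ≈ -0.041528 + 0.00163995 = -0.03988805
New price ≈ 90.16 × (1 - 0.03988805) = 86.563693412.

₹86.56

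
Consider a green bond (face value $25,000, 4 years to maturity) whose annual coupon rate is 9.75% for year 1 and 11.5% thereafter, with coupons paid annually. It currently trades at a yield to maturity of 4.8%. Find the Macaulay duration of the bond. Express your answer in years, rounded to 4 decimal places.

Periodic yield y = 0.048. Discount each cash flow and weight by its year:
  t   CF        PV=CF/(1+0.048)^t    t·PV
  1     2,437.50     2,325.8588     2,325.8588
  2     2,875.00     2,617.6723     5,235.3447
  3     2,875.00     2,497.7789     7,493.3368
  4    27,875.00    23,108.3930    92,433.5721
  Σ                 30,549.7031   107,488.1124
Price P = Σ PV = 30,549.7031.
Macaulay duration = Σ(t·PV) / P = 107,488.1124 / 30,549.7031 = 3.51847 years.

3.5185 years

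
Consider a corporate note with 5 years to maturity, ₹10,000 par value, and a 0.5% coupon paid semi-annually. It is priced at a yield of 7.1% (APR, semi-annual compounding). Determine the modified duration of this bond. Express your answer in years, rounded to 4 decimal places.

4.7626 years

Periodic yield y = 0.0355. First find Macaulay duration:
  t   CF        PV=CF/(1+0.0355)^t    t·PV
  1        25.00        24.1429        24.1429
  2        25.00        23.3152        46.6305
  3        25.00        22.5159        67.5478
  4        25.00        21.7440        86.9760
  5        25.00        20.9986       104.9928
  6        25.00        20.2787       121.6720
  7        25.00        19.5835       137.0842
  8        25.00        18.9121       151.2966
  9        25.00        18.2637       164.3734
  10   10,025.00     7,072.6693    70,726.6925
  Σ                  7,262.4238    71,631.4087
P = 7,262.4238; Macaulay duration = 71,631.4087 / 7,262.4238 = 9.86329 half-year periods = 4.93165 years.
Modified duration = D_Mac / (1 + y) = 4.93165 / 1.0355 = 4.76257 years.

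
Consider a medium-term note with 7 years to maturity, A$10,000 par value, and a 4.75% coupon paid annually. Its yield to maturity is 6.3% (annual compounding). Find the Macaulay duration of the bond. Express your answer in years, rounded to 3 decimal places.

Periodic yield y = 0.063. Discount each cash flow and weight by its year:
  t   CF        PV=CF/(1+0.063)^t    t·PV
  1       475.00       446.8485       446.8485
  2       475.00       420.3655       840.7310
  3       475.00       395.4520     1,186.3561
  4       475.00       372.0151     1,488.0603
  5       475.00       349.9672     1,749.8358
  6       475.00       329.2259     1,975.3555
  7    10,475.00     6,830.0075    47,810.0524
  Σ                  9,143.8817    55,497.2398
Price P = Σ PV = 9,143.8817.
Macaulay duration = Σ(t·PV) / P = 55,497.2398 / 9,143.8817 = 6.06933 years.

6.069 years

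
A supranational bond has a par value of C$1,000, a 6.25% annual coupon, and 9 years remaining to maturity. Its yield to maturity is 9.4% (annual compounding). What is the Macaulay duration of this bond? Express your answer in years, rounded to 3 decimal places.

6.920 years

Periodic yield y = 0.094. Discount each cash flow and weight by its year:
  t   CF        PV=CF/(1+0.094)^t    t·PV
  1        62.50        57.1298        57.1298
  2        62.50        52.2210       104.4420
  3        62.50        47.7340       143.2021
  4        62.50        43.6326       174.5303
  5        62.50        39.8835       199.4176
  6        62.50        36.4566       218.7396
  7        62.50        33.3241       233.2689
  8        62.50        30.4608       243.6865
  9     1,062.50       473.3398     4,260.0584
  Σ                    814.1823     5,634.4750
Price P = Σ PV = 814.1823.
Macaulay duration = Σ(t·PV) / P = 5,634.4750 / 814.1823 = 6.92041 years.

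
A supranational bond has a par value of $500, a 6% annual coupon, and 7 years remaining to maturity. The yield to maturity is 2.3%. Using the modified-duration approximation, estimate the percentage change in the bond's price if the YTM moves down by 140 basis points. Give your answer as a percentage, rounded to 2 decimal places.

Periodic yield y = 0.023. Modified duration first:
  t   CF        PV=CF/(1+0.023)^t    t·PV
  1        30.00        29.3255        29.3255
  2        30.00        28.6662        57.3324
  3        30.00        28.0217        84.0651
  4        30.00        27.3917       109.5667
  5        30.00        26.7758       133.8792
  6        30.00        26.1738       157.0430
  7       530.00       452.0083     3,164.0583
  Σ                    618.3631     3,735.2702
P = 618.3631; D_Mac = 6.04058 yrs; D_mod = 6.04058/(1+0.023) = 5.90477 yrs.
ΔP/P ≈ -D_mod · Δy = -5.90477 × (-0.014) = +0.082667 = +8.2667%.

+8.27%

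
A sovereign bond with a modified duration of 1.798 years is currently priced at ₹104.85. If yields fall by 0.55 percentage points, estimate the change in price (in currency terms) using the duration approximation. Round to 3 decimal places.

+₹1.037

Duration approximation: ΔP/P ≈ -D_mod · Δy = -1.798 × (-0.0055) = +0.009889.
ΔP ≈ 104.85 × (+0.009889) = +1.03686165.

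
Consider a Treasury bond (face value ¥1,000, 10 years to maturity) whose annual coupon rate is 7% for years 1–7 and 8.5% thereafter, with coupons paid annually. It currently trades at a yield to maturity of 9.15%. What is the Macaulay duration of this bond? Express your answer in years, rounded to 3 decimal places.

Periodic yield y = 0.0915. Discount each cash flow and weight by its year:
  t   CF        PV=CF/(1+0.0915)^t    t·PV
  1        70.00        64.1319        64.1319
  2        70.00        58.7558       117.5116
  3        70.00        53.8303       161.4909
  4        70.00        49.3177       197.2709
  5        70.00        45.1834       225.9172
  6        70.00        41.3957       248.3744
  7        70.00        37.9255       265.4788
  8        85.00        42.1919       337.5351
  9        85.00        38.6550       347.8947
  10    1,085.00       452.0561     4,520.5610
  Σ                    883.4434     6,486.1666
Price P = Σ PV = 883.4434.
Macaulay duration = Σ(t·PV) / P = 6,486.1666 / 883.4434 = 7.34192 years.

7.342 years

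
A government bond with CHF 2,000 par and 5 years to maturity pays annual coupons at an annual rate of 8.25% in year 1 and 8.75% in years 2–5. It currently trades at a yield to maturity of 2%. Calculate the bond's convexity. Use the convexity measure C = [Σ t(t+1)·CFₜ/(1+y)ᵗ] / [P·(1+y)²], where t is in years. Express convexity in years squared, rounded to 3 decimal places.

With y = 0.02:
  t   CF        PV=CF/(1+0.02)^t    t·PV        t(t+1)·PV
  1       165.00       161.7647       161.7647         323.5294
  2       175.00       168.2045       336.4091       1,009.2272
  3       175.00       164.9064       494.7192       1,978.8769
  4       175.00       161.6729       646.6918       3,233.4590
  5     2,175.00     1,969.9645     9,849.8226      59,098.9353
  Σ                  2,626.5131    11,489.4074      65,644.0279
P = 2,626.5131.
Convexity = Σ t(t+1)·PV / [P·(1+y)²] = 65,644.0279 / (2,626.5131 × 1.040400) = 24.02234.

24.022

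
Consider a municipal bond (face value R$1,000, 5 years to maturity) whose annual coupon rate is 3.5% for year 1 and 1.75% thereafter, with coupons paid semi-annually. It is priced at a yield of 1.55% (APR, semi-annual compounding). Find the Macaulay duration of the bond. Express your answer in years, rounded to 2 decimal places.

4.74 years

Periodic yield y = 0.00775. Discount each cash flow and weight by its period:
  t   CF        PV=CF/(1+0.00775)^t    t·PV
  1        17.50        17.3654        17.3654
  2        17.50        17.2319        34.4637
  3         8.75         8.5497        25.6490
  4         8.75         8.4839        33.9357
  5         8.75         8.4187        42.0934
  6         8.75         8.3539        50.1236
  7         8.75         8.2897        58.0278
  8         8.75         8.2259        65.8075
  9         8.75         8.1627        73.4641
  10    1,008.75       933.8035     9,338.0346
  Σ                  1,026.8853     9,738.9650
Price P = Σ PV = 1,026.8853.
Macaulay duration = Σ(t·PV) / P = 9,738.9650 / 1,026.8853 = 9.48399 half-year periods.
In years: 9.48399 / 2 = 4.74199 years.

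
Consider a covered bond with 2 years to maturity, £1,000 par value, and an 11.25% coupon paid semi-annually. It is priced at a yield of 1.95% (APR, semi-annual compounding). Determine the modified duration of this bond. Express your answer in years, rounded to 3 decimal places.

Periodic yield y = 0.00975. First find Macaulay duration:
  t   CF        PV=CF/(1+0.00975)^t    t·PV
  1        56.25        55.7069        55.7069
  2        56.25        55.1690       110.3379
  3        56.25        54.6363       163.9088
  4     1,056.25     1,016.0411     4,064.1644
  Σ                  1,181.5532     4,394.1179
P = 1,181.5532; Macaulay duration = 4,394.1179 / 1,181.5532 = 3.71893 half-year periods = 1.85947 years.
Modified duration = D_Mac / (1 + y) = 1.85947 / 1.00975 = 1.84151 years.

1.842 years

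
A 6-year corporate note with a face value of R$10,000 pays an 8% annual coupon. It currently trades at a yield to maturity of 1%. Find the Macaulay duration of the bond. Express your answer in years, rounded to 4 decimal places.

5.1659 years

Periodic yield y = 0.01. Discount each cash flow and weight by its year:
  t   CF        PV=CF/(1+0.01)^t    t·PV
  1       800.00       792.0792       792.0792
  2       800.00       784.2368     1,568.4737
  3       800.00       776.4721     2,329.4164
  4       800.00       768.7843     3,075.1371
  5       800.00       761.1726     3,805.8628
  6    10,800.00    10,174.0885    61,044.5312
  Σ                 14,056.8335    72,615.5003
Price P = Σ PV = 14,056.8335.
Macaulay duration = Σ(t·PV) / P = 72,615.5003 / 14,056.8335 = 5.16585 years.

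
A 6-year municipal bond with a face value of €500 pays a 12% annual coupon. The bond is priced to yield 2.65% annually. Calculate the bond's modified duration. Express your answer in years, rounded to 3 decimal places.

4.754 years

Periodic yield y = 0.0265. First find Macaulay duration:
  t   CF        PV=CF/(1+0.0265)^t    t·PV
  1        60.00        58.4510        58.4510
  2        60.00        56.9421       113.8842
  3        60.00        55.4721       166.4162
  4        60.00        54.0400       216.1600
  5        60.00        52.6449       263.2246
  6       560.00       478.6679     2,872.0074
  Σ                    756.2180     3,690.1435
P = 756.2180; Macaulay duration = 3,690.1435 / 756.2180 = 4.87973 years.
Modified duration = D_Mac / (1 + y) = 4.87973 / 1.0265 = 4.75376 years.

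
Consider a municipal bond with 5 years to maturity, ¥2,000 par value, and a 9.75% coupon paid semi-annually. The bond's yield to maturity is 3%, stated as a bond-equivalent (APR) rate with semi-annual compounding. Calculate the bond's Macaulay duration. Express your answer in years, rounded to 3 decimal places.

4.208 years

Periodic yield y = 0.015. Discount each cash flow and weight by its period:
  t   CF        PV=CF/(1+0.015)^t    t·PV
  1        97.50        96.0591        96.0591
  2        97.50        94.6395       189.2790
  3        97.50        93.2409       279.7227
  4        97.50        91.8630       367.4518
  5        97.50        90.5054       452.5269
  6        97.50        89.1679       535.0072
  7        97.50        87.8501       614.9508
  8        97.50        86.5518       692.4147
  9        97.50        85.2727       767.4547
  10    2,097.50     1,807.3470    18,073.4702
  Σ                  2,622.4975    22,068.3372
Price P = Σ PV = 2,622.4975.
Macaulay duration = Σ(t·PV) / P = 22,068.3372 / 2,622.4975 = 8.41501 half-year periods.
In years: 8.41501 / 2 = 4.20750 years.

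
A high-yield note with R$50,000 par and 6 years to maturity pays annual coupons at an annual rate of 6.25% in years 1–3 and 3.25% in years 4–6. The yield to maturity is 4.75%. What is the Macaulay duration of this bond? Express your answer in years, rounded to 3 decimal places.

Periodic yield y = 0.0475. Discount each cash flow and weight by its year:
  t   CF        PV=CF/(1+0.0475)^t    t·PV
  1     3,125.00     2,983.2936     2,983.2936
  2     3,125.00     2,848.0129     5,696.0259
  3     3,125.00     2,718.8668     8,156.6003
  4     1,625.00     1,349.7000     5,398.7999
  5     1,625.00     1,288.4964     6,442.4820
  6    51,625.00    39,078.3191   234,469.9146
  Σ                 50,266.6887   263,147.1162
Price P = Σ PV = 50,266.6887.
Macaulay duration = Σ(t·PV) / P = 263,147.1162 / 50,266.6887 = 5.23502 years.

5.235 years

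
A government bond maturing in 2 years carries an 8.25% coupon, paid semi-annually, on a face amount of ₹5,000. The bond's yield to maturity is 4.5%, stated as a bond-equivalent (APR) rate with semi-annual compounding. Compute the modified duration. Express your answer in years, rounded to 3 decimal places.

1.847 years

Periodic yield y = 0.0225. First find Macaulay duration:
  t   CF        PV=CF/(1+0.0225)^t    t·PV
  1       206.25       201.7115       201.7115
  2       206.25       197.2729       394.5457
  3       206.25       192.9319       578.7957
  4     5,206.25     4,762.9032    19,051.6127
  Σ                  5,354.8194    20,226.6655
P = 5,354.8194; Macaulay duration = 20,226.6655 / 5,354.8194 = 3.77728 half-year periods = 1.88864 years.
Modified duration = D_Mac / (1 + y) = 1.88864 / 1.0225 = 1.84708 years.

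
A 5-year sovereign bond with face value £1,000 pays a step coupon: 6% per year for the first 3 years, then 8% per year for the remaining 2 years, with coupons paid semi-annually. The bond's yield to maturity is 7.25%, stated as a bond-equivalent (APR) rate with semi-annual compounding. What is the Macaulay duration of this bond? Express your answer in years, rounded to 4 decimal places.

4.3690 years

Periodic yield y = 0.03625. Discount each cash flow and weight by its period:
  t   CF        PV=CF/(1+0.03625)^t    t·PV
  1        30.00        28.9505        28.9505
  2        30.00        27.9378        55.8756
  3        30.00        26.9605        80.8814
  4        30.00        26.0174       104.0694
  5        30.00        25.1072       125.5361
  6        30.00        24.2289       145.3735
  7        40.00        31.1751       218.2259
  8        40.00        30.0846       240.6765
  9        40.00        29.0321       261.2893
  10    1,040.00       728.4301     7,284.3013
  Σ                    977.9243     8,545.1795
Price P = Σ PV = 977.9243.
Macaulay duration = Σ(t·PV) / P = 8,545.1795 / 977.9243 = 8.73808 half-year periods.
In years: 8.73808 / 2 = 4.36904 years.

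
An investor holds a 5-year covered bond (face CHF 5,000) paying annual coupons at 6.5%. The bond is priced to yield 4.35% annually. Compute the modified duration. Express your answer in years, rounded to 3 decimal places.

4.269 years

Periodic yield y = 0.0435. First find Macaulay duration:
  t   CF        PV=CF/(1+0.0435)^t    t·PV
  1       325.00       311.4518       311.4518
  2       325.00       298.4685       596.9369
  3       325.00       286.0263       858.0790
  4       325.00       274.1028     1,096.4114
  5     5,325.00     4,303.8522    21,519.2608
  Σ                  5,473.9016    24,382.1400
P = 5,473.9016; Macaulay duration = 24,382.1400 / 5,473.9016 = 4.45425 years.
Modified duration = D_Mac / (1 + y) = 4.45425 / 1.0435 = 4.26857 years.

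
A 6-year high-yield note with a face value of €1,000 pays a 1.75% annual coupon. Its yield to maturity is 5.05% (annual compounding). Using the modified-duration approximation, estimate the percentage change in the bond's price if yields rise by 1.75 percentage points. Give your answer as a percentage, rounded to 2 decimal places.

-9.53%

Periodic yield y = 0.0505. Modified duration first:
  t   CF        PV=CF/(1+0.0505)^t    t·PV
  1        17.50        16.6587        16.6587
  2        17.50        15.8579        31.7158
  3        17.50        15.0956        45.2867
  4        17.50        14.3699        57.4796
  5        17.50        13.6791        68.3955
  6     1,017.50       757.1084     4,542.6505
  Σ                    832.7697     4,762.1870
P = 832.7697; D_Mac = 5.71849 yrs; D_mod = 5.71849/(1+0.0505) = 5.44359 yrs.
ΔP/P ≈ -D_mod · Δy = -5.44359 × (+0.0175) = -0.095263 = -9.5263%.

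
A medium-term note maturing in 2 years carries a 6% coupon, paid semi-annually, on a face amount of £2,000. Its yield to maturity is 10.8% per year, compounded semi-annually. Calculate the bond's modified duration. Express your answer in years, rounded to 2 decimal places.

Periodic yield y = 0.054. First find Macaulay duration:
  t   CF        PV=CF/(1+0.054)^t    t·PV
  1        60.00        56.9260        56.9260
  2        60.00        54.0095       108.0190
  3        60.00        51.2424       153.7272
  4     2,060.00     1,669.1862     6,676.7447
  Σ                  1,831.3640     6,995.4168
P = 1,831.3640; Macaulay duration = 6,995.4168 / 1,831.3640 = 3.81978 half-year periods = 1.90989 years.
Modified duration = D_Mac / (1 + y) = 1.90989 / 1.054 = 1.81204 years.

1.81 years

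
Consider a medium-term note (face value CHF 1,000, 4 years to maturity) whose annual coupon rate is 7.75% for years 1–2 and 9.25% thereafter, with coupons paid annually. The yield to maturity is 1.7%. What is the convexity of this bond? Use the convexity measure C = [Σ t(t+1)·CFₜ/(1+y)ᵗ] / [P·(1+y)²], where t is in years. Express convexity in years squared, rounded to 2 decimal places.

With y = 0.017:
  t   CF        PV=CF/(1+0.017)^t    t·PV        t(t+1)·PV
  1        77.50        76.2045        76.2045         152.4090
  2        77.50        74.9307       149.8614         449.5842
  3        92.50        87.9385       263.8154       1,055.2616
  4     1,092.50     1,021.2631     4,085.0523      20,425.2617
  Σ                  1,260.3368     4,574.9337      22,082.5165
P = 1,260.3368.
Convexity = Σ t(t+1)·PV / [P·(1+y)²] = 22,082.5165 / (1,260.3368 × 1.034289) = 16.94026.

16.94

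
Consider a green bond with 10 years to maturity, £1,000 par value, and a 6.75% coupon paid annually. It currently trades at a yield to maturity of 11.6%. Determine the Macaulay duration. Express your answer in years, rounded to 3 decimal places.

7.105 years

Periodic yield y = 0.116. Discount each cash flow and weight by its year:
  t   CF        PV=CF/(1+0.116)^t    t·PV
  1        67.50        60.4839        60.4839
  2        67.50        54.1970       108.3940
  3        67.50        48.5636       145.6909
  4        67.50        43.5158       174.0632
  5        67.50        38.9927       194.9633
  6        67.50        34.9397       209.6379
  7        67.50        31.3079       219.1555
  8        67.50        28.0537       224.4296
  9        67.50        25.1377       226.2396
  10    1,067.50       356.2263     3,562.2627
  Σ                    721.4183     5,125.3206
Price P = Σ PV = 721.4183.
Macaulay duration = Σ(t·PV) / P = 5,125.3206 / 721.4183 = 7.10451 years.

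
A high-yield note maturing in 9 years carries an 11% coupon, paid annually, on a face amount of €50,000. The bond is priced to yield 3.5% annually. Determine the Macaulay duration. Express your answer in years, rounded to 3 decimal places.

6.747 years

Periodic yield y = 0.035. Discount each cash flow and weight by its year:
  t   CF        PV=CF/(1+0.035)^t    t·PV
  1     5,500.00     5,314.0097     5,314.0097
  2     5,500.00     5,134.3089    10,268.6177
  3     5,500.00     4,960.6849    14,882.0546
  4     5,500.00     4,792.9323    19,171.7290
  5     5,500.00     4,630.8524    23,154.2621
  6     5,500.00     4,474.2535    26,845.5213
  7     5,500.00     4,322.9503    30,260.6520
  8     5,500.00     4,176.7636    33,414.1085
  9    55,500.00    40,722.0690   366,498.6206
  Σ                 78,528.8244   529,809.5754
Price P = Σ PV = 78,528.8244.
Macaulay duration = Σ(t·PV) / P = 529,809.5754 / 78,528.8244 = 6.74669 years.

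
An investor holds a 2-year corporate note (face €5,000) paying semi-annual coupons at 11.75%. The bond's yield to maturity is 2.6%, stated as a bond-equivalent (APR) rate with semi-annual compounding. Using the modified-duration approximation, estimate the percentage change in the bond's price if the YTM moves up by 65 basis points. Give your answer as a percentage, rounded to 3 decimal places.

Periodic yield y = 0.013. Modified duration first:
  t   CF        PV=CF/(1+0.013)^t    t·PV
  1       293.75       289.9803       289.9803
  2       293.75       286.2589       572.5178
  3       293.75       282.5853       847.7558
  4     5,293.75     5,027.1940    20,108.7761
  Σ                  5,886.0184    21,819.0299
P = 5,886.0184; D_Mac = 3.70693 half-year periods = 1.85346 yrs; D_mod = 1.85346/(1+0.013) = 1.82968 yrs.
ΔP/P ≈ -D_mod · Δy = -1.82968 × (+0.0065) = -0.011893 = -1.1893%.

-1.189%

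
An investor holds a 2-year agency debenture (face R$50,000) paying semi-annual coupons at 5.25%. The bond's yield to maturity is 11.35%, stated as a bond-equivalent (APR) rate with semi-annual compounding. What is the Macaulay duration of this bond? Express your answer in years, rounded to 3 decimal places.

1.920 years

Periodic yield y = 0.05675. Discount each cash flow and weight by its period:
  t   CF        PV=CF/(1+0.05675)^t    t·PV
  1     1,312.50     1,242.0156     1,242.0156
  2     1,312.50     1,175.3164     2,350.6328
  3     1,312.50     1,112.1991     3,336.5973
  4    51,312.50    41,146.6184   164,586.4734
  Σ                 44,676.1495   171,515.7192
Price P = Σ PV = 44,676.1495.
Macaulay duration = Σ(t·PV) / P = 171,515.7192 / 44,676.1495 = 3.83909 half-year periods.
In years: 3.83909 / 2 = 1.91954 years.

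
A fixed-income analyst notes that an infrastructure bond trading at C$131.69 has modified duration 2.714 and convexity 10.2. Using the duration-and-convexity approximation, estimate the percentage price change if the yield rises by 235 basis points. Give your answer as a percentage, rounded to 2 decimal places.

Duration effect: -D_mod·Δy = -2.714 × (+0.0235) = -0.063779
Convexity effect: ½·C·(Δy)² = 0.5 × 10.2 × (0.0235)² = +0.002816475
ΔP/P ≈ -0.063779 + 0.002816475 = -0.060962525
= -6.0962525%.

-6.10%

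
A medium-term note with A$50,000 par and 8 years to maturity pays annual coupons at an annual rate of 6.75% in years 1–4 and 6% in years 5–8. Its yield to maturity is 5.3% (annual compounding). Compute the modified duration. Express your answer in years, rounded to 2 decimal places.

6.19 years

Periodic yield y = 0.053. First find Macaulay duration:
  t   CF        PV=CF/(1+0.053)^t    t·PV
  1     3,375.00     3,205.1282     3,205.1282
  2     3,375.00     3,043.8065     6,087.6129
  3     3,375.00     2,890.6044     8,671.8133
  4     3,375.00     2,745.1134    10,980.4537
  5     3,000.00     2,317.2847    11,586.4236
  6     3,000.00     2,200.6503    13,203.9016
  7     3,000.00     2,089.8863    14,629.2040
  8    53,000.00    35,062.9861   280,503.8892
  Σ                 53,555.4599   348,868.4265
P = 53,555.4599; Macaulay duration = 348,868.4265 / 53,555.4599 = 6.51415 years.
Modified duration = D_Mac / (1 + y) = 6.51415 / 1.053 = 6.18628 years.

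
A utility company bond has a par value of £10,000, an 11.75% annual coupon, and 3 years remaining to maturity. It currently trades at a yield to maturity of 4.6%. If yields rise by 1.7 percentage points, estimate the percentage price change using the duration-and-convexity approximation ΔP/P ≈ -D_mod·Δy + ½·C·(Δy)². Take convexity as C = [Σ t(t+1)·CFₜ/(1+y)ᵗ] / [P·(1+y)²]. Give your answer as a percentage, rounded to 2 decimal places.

-4.29%

With y = 0.046:
  t   CF        PV=CF/(1+0.046)^t    t·PV        t(t+1)·PV
  1     1,175.00     1,123.3270     1,123.3270       2,246.6539
  2     1,175.00     1,073.9263     2,147.8527       6,443.5581
  3    11,175.00     9,764.5555    29,293.6665     117,174.6660
  Σ                 11,961.8088    32,564.8462     125,864.8780
P = 11,961.8088; D_Mac = 2.72240 yrs; D_mod = 2.60268 yrs; C = 9.61710.
Duration effect: -2.60268 × (+0.017) = -0.044246
Convexity effect: 0.5 × 9.61710 × (0.017)² = +0.0013897
ΔP/P ≈ -0.044246 + 0.0013897 = -0.042856 = -4.2856%.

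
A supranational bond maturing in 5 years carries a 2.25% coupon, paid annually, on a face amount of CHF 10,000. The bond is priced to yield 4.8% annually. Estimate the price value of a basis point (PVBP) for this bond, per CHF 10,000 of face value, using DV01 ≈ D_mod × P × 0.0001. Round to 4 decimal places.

CHF 4.0457

Periodic yield y = 0.048.
  t   CF        PV=CF/(1+0.048)^t    t·PV
  1       225.00       214.6947       214.6947
  2       225.00       204.8613       409.7226
  3       225.00       195.4784       586.4351
  4       225.00       186.5251       746.1006
  5    10,225.00     8,088.2935    40,441.4676
  Σ                  8,889.8530    42,398.4205
P = 8,889.8530; D_Mac = 4.76931 yrs; D_mod = 4.55086 yrs.
DV01 ≈ 4.55086 × 8,889.8530 × 0.0001 = 4.045651.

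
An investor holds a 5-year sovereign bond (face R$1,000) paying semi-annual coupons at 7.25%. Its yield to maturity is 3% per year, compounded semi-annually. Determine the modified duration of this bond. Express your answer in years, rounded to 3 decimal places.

Periodic yield y = 0.015. First find Macaulay duration:
  t   CF        PV=CF/(1+0.015)^t    t·PV
  1        36.25        35.7143        35.7143
  2        36.25        35.1865        70.3730
  3        36.25        34.6665       103.9995
  4        36.25        34.1542       136.6167
  5        36.25        33.6494       168.2472
  6        36.25        33.1522       198.9129
  7        36.25        32.6622       228.6355
  8        36.25        32.1795       257.4362
  9        36.25        31.7040       285.3357
  10    1,036.25       892.9027     8,929.0267
  Σ                  1,195.9714    10,414.2977
P = 1,195.9714; Macaulay duration = 10,414.2977 / 1,195.9714 = 8.70781 half-year periods = 4.35391 years.
Modified duration = D_Mac / (1 + y) = 4.35391 / 1.015 = 4.28956 years.

4.290 years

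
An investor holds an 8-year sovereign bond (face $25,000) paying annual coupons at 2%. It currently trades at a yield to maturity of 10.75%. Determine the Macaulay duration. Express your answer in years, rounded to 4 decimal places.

Periodic yield y = 0.1075. Discount each cash flow and weight by its year:
  t   CF        PV=CF/(1+0.1075)^t    t·PV
  1       500.00       451.4673       451.4673
  2       500.00       407.6454       815.2908
  3       500.00       368.0771     1,104.2313
  4       500.00       332.3495     1,329.3981
  5       500.00       300.0899     1,500.4493
  6       500.00       270.9615     1,625.7690
  7       500.00       244.6605     1,712.6235
  8    25,500.00    11,266.5332    90,132.2657
  Σ                 13,641.7844    98,671.4950
Price P = Σ PV = 13,641.7844.
Macaulay duration = Σ(t·PV) / P = 98,671.4950 / 13,641.7844 = 7.23303 years.

7.2330 years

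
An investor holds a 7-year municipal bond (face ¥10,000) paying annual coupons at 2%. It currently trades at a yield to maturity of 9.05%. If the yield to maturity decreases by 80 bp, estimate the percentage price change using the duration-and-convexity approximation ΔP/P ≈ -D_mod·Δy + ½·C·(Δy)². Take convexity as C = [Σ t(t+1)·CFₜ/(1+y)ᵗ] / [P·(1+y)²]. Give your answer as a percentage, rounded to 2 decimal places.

+4.89%

With y = 0.0905:
  t   CF        PV=CF/(1+0.0905)^t    t·PV        t(t+1)·PV
  1       200.00       183.4021       183.4021         366.8042
  2       200.00       168.1817       336.3633       1,009.0900
  3       200.00       154.2244       462.6731       1,850.6924
  4       200.00       141.4254       565.7015       2,828.5074
  5       200.00       129.6886       648.4428       3,890.6566
  6       200.00       118.9258       713.5546       4,994.8824
  7    10,200.00     5,561.8655    38,933.0585     311,464.4680
  Σ                  6,457.7133    41,843.1959     326,405.1010
P = 6,457.7133; D_Mac = 6.47957 yrs; D_mod = 5.94183 yrs; C = 42.50371.
Duration effect: -5.94183 × (-0.008) = +0.047535
Convexity effect: 0.5 × 42.50371 × (-0.008)² = +0.0013601
ΔP/P ≈ +0.047535 + 0.0013601 = +0.048895 = +4.8895%.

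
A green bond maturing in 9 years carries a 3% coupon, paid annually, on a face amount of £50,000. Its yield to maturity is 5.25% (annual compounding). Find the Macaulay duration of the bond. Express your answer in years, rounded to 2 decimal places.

Periodic yield y = 0.0525. Discount each cash flow and weight by its year:
  t   CF        PV=CF/(1+0.0525)^t    t·PV
  1     1,500.00     1,425.1781     1,425.1781
  2     1,500.00     1,354.0885     2,708.1770
  3     1,500.00     1,286.5449     3,859.6347
  4     1,500.00     1,222.3704     4,889.4818
  5     1,500.00     1,161.3971     5,806.9855
  6     1,500.00     1,103.4652     6,620.7911
  7     1,500.00     1,048.4230     7,338.9608
  8     1,500.00       996.1263     7,969.0107
  9    51,500.00    32,494.3825   292,449.4426
  Σ                 42,091.9761   333,067.6622
Price P = Σ PV = 42,091.9761.
Macaulay duration = Σ(t·PV) / P = 333,067.6622 / 42,091.9761 = 7.91285 years.

7.91 years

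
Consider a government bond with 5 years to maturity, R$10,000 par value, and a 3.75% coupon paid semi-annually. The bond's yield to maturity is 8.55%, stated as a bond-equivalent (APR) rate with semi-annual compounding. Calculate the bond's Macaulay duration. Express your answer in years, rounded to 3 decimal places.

4.550 years

Periodic yield y = 0.04275. Discount each cash flow and weight by its period:
  t   CF        PV=CF/(1+0.04275)^t    t·PV
  1       187.50       179.8130       179.8130
  2       187.50       172.4411       344.8823
  3       187.50       165.3715       496.1145
  4       187.50       158.5917       634.3668
  5       187.50       152.0899       760.4493
  6       187.50       145.8546       875.1275
  7       187.50       139.8749       979.1245
  8       187.50       134.1404     1,073.1234
  9       187.50       128.6410     1,157.7692
  10   10,187.50     6,702.9447    67,029.4470
  Σ                  8,079.7629    73,530.2176
Price P = Σ PV = 8,079.7629.
Macaulay duration = Σ(t·PV) / P = 73,530.2176 / 8,079.7629 = 9.10054 half-year periods.
In years: 9.10054 / 2 = 4.55027 years.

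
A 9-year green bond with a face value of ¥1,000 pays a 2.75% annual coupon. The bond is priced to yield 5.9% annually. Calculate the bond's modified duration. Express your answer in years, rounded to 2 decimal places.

Periodic yield y = 0.059. First find Macaulay duration:
  t   CF        PV=CF/(1+0.059)^t    t·PV
  1        27.50        25.9679        25.9679
  2        27.50        24.5211        49.0423
  3        27.50        23.1550        69.4650
  4        27.50        21.8650        87.4599
  5        27.50        20.6468       103.2340
  6        27.50        19.4965       116.9791
  7        27.50        18.4103       128.8721
  8        27.50        17.3846       139.0769
  9     1,027.50       613.3639     5,520.2748
  Σ                    784.8111     6,240.3720
P = 784.8111; Macaulay duration = 6,240.3720 / 784.8111 = 7.95143 years.
Modified duration = D_Mac / (1 + y) = 7.95143 / 1.059 = 7.50843 years.

7.51 years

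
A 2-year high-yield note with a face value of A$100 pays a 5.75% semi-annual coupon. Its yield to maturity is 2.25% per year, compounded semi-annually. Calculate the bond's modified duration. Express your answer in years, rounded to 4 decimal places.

Periodic yield y = 0.01125. First find Macaulay duration:
  t   CF        PV=CF/(1+0.01125)^t    t·PV
  1        2.875         2.8430         2.8430
  2        2.875         2.8114         5.6228
  3        2.875         2.7801         8.3403
  4      102.875        98.3730       393.4918
  Σ                    106.8075       410.2979
P = 106.8075; Macaulay duration = 410.2979 / 106.8075 = 3.84147 half-year periods = 1.92074 years.
Modified duration = D_Mac / (1 + y) = 1.92074 / 1.01125 = 1.89937 years.

1.8994 years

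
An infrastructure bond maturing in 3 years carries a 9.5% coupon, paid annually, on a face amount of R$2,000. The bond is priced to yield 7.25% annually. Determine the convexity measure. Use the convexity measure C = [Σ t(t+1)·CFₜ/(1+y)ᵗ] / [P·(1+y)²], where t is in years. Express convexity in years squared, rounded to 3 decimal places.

9.298

With y = 0.0725:
  t   CF        PV=CF/(1+0.0725)^t    t·PV        t(t+1)·PV
  1       190.00       177.1562       177.1562         354.3124
  2       190.00       165.1806       330.3612         991.0835
  3     2,190.00     1,775.2201     5,325.6604      21,302.6415
  Σ                  2,117.5569     5,833.1777      22,648.0373
P = 2,117.5569.
Convexity = Σ t(t+1)·PV / [P·(1+y)²] = 22,648.0373 / (2,117.5569 × 1.150256) = 9.29824.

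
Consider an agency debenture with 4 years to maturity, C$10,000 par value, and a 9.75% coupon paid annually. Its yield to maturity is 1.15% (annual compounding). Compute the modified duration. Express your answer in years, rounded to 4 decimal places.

Periodic yield y = 0.0115. First find Macaulay duration:
  t   CF        PV=CF/(1+0.0115)^t    t·PV
  1       975.00       963.9150       963.9150
  2       975.00       952.9560     1,905.9120
  3       975.00       942.1216     2,826.3648
  4    10,975.00    10,484.3372    41,937.3488
  Σ                 13,343.3297    47,633.5405
P = 13,343.3297; Macaulay duration = 47,633.5405 / 13,343.3297 = 3.56984 years.
Modified duration = D_Mac / (1 + y) = 3.56984 / 1.0115 = 3.52925 years.

3.5293 years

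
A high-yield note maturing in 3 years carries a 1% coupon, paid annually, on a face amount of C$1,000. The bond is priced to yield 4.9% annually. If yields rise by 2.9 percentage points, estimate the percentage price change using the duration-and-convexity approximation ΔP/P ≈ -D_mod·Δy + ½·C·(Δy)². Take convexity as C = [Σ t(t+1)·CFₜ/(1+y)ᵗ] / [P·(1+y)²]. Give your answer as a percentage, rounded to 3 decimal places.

With y = 0.049:
  t   CF        PV=CF/(1+0.049)^t    t·PV        t(t+1)·PV
  1        10.00         9.5329         9.5329          19.0658
  2        10.00         9.0876        18.1752          54.5256
  3     1,010.00       874.9735     2,624.9206      10,499.6822
  Σ                    893.5940     2,652.6286      10,573.2736
P = 893.5940; D_Mac = 2.96849 yrs; D_mod = 2.82983 yrs; C = 10.75272.
Duration effect: -2.82983 × (+0.029) = -0.082065
Convexity effect: 0.5 × 10.75272 × (0.029)² = +0.0045215
ΔP/P ≈ -0.082065 + 0.0045215 = -0.077544 = -7.7544%.

-7.754%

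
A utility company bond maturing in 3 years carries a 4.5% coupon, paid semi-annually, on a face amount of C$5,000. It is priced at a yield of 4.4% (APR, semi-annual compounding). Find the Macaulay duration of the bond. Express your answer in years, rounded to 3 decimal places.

2.840 years

Periodic yield y = 0.022. Discount each cash flow and weight by its period:
  t   CF        PV=CF/(1+0.022)^t    t·PV
  1       112.50       110.0783       110.0783
  2       112.50       107.7087       215.4174
  3       112.50       105.3901       316.1703
  4       112.50       103.1214       412.4857
  5       112.50       100.9016       504.5080
  6     5,112.50     4,486.7094    26,920.2567
  Σ                  5,013.9095    28,478.9164
Price P = Σ PV = 5,013.9095.
Macaulay duration = Σ(t·PV) / P = 28,478.9164 / 5,013.9095 = 5.67998 half-year periods.
In years: 5.67998 / 2 = 2.83999 years.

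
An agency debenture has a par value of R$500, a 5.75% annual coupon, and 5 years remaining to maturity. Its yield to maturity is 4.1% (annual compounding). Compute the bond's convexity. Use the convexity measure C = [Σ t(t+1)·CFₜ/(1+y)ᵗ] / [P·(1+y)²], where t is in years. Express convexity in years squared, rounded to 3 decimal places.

With y = 0.041:
  t   CF        PV=CF/(1+0.041)^t    t·PV        t(t+1)·PV
  1        28.75        27.6177        27.6177          55.2354
  2        28.75        26.5299        53.0599         159.1797
  3        28.75        25.4851        76.4552         305.8207
  4        28.75        24.4813        97.9253         489.6265
  5       528.75       432.5106     2,162.5529      12,975.3173
  Σ                    536.6246     2,417.6109      13,985.1796
P = 536.6246.
Convexity = Σ t(t+1)·PV / [P·(1+y)²] = 13,985.1796 / (536.6246 × 1.083681) = 24.04894.

24.049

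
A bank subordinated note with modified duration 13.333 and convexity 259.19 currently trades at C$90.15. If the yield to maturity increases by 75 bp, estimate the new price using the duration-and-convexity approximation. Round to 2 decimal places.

C$81.79

Duration effect: -D_mod·Δy = -13.333 × (+0.0075) = -0.0999975
Convexity effect: ½·C·(Δy)² = 0.5 × 259.19 × (0.0075)² = +0.00728971875
ΔP/P ≈ -0.0999975 + 0.00728971875 = -0.09270778125
New price ≈ 90.15 × (1 - 0.09270778125) = 81.7923935203125.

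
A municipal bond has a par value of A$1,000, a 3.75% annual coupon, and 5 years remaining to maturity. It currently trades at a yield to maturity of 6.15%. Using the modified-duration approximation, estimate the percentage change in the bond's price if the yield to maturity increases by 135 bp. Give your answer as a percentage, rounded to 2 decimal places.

Periodic yield y = 0.0615. Modified duration first:
  t   CF        PV=CF/(1+0.0615)^t    t·PV
  1        37.50        35.3274        35.3274
  2        37.50        33.2806        66.5612
  3        37.50        31.3524        94.0573
  4        37.50        29.5360       118.1439
  5     1,037.50       769.8181     3,849.0905
  Σ                    899.3145     4,163.1802
P = 899.3145; D_Mac = 4.62928 yrs; D_mod = 4.62928/(1+0.0615) = 4.36108 yrs.
ΔP/P ≈ -D_mod · Δy = -4.36108 × (+0.0135) = -0.058875 = -5.8875%.

-5.89%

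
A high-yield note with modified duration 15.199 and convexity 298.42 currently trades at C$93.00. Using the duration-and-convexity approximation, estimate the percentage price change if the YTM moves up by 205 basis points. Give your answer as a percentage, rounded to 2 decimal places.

-24.89%

Duration effect: -D_mod·Δy = -15.199 × (+0.0205) = -0.3115795
Convexity effect: ½·C·(Δy)² = 0.5 × 298.42 × (0.0205)² = +0.0627055025
ΔP/P ≈ -0.3115795 + 0.0627055025 = -0.2488739975
= -24.88739975%.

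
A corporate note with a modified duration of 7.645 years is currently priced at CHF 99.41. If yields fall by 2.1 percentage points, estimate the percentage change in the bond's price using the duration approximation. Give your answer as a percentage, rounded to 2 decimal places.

+16.05%

Duration approximation: ΔP/P ≈ -D_mod · Δy = -7.645 × (-0.021) = +0.160545.
As a percentage: +16.0545%.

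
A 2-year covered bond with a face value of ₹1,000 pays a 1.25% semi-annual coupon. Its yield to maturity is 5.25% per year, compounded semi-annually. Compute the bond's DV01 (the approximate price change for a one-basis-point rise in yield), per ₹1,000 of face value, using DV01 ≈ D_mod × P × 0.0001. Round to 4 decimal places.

₹0.1785

Periodic yield y = 0.02625.
  t   CF        PV=CF/(1+0.02625)^t    t·PV
  1         6.25         6.0901         6.0901
  2         6.25         5.9344        11.8687
  3         6.25         5.7826        17.3477
  4     1,006.25       907.1795     3,628.7179
  Σ                    924.9865     3,664.0244
P = 924.9865; D_Mac = 3.96117 half-year periods = 1.98058 yrs; D_mod = 1.92992 yrs.
DV01 ≈ 1.92992 × 924.9865 × 0.0001 = 0.178515.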